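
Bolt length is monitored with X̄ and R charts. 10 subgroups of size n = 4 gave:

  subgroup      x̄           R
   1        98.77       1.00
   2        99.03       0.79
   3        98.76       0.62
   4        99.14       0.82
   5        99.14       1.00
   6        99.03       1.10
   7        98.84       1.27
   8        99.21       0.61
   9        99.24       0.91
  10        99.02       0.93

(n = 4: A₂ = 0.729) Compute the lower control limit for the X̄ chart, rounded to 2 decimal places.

98.36

X̄̄ = (98.77 + 99.03 + 98.76 + 99.14 + 99.14 + 99.03 + 98.84 + 99.21 + 99.24 + 99.02) / 10 = 990.1800 / 10 = 99.0180
R̄ = (1.00 + 0.79 + 0.62 + 0.82 + 1.00 + 1.10 + 1.27 + 0.61 + 0.91 + 0.93) / 10 = 9.0500 / 10 = 0.9050
LCL = X̄̄ − A₂·R̄ = 99.0180 − 0.729 × 0.9050 = 98.3583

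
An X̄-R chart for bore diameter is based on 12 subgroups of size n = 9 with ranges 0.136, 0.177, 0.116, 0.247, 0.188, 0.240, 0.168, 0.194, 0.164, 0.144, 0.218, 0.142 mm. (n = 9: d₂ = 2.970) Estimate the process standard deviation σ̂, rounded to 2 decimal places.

R̄ = (0.136 + 0.177 + 0.116 + 0.247 + 0.188 + 0.240 + 0.168 + 0.194 + 0.164 + 0.144 + 0.218 + 0.142) / 12 = 0.1778
σ̂ = R̄ / d₂ = 0.1778 / 2.970 = 0.0599

0.06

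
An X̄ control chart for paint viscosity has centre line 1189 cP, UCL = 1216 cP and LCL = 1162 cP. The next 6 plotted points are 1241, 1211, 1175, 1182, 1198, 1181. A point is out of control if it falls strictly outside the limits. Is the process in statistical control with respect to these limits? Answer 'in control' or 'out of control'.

out of control

Compare each point to [1162, 1216]: sample 1 = 1241 > UCL.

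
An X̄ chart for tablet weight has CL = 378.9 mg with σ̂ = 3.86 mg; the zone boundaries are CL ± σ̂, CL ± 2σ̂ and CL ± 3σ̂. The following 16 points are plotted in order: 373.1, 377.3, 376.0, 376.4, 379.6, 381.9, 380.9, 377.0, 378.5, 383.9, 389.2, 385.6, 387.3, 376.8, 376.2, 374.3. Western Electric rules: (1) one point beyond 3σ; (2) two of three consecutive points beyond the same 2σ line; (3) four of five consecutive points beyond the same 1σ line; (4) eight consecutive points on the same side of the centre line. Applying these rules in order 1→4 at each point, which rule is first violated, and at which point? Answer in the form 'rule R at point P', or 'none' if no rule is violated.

Zone of each point (C = within 1σ̂, B = 1σ̂–2σ̂, A = 2σ̂–3σ̂, * = beyond 3σ̂; sign = side of CL): 1:-B, 2:-C, 3:-C, 4:-C, 5:+C, 6:+C, 7:+C, 8:-C, 9:-C, 10:+B, 11:+A, 12:+B, 13:+A, 14:-C, 15:-C, 16:-B
Rule 2 (two of three consecutive points beyond the same 2σ limit) is satisfied at point 13.

rule 2 at point 13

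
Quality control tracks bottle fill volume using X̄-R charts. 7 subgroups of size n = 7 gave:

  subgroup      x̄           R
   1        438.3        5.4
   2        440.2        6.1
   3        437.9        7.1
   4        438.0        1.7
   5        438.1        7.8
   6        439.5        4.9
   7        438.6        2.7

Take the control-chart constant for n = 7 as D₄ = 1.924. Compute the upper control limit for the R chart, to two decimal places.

R̄ = (5.4 + 6.1 + 7.1 + 1.7 + 7.8 + 4.9 + 2.7) / 7 = 35.7000 / 7 = 5.1000
UCL_R = D₄·R̄ = 1.924 × 5.1000 = 9.8124

9.81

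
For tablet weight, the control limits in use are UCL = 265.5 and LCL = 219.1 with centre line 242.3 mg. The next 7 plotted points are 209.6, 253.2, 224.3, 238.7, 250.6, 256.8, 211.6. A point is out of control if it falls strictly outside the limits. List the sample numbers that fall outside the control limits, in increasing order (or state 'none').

Compare each point to [219.1, 265.5]: sample 1 = 209.6 < LCL; sample 7 = 211.6 < LCL.

1, 7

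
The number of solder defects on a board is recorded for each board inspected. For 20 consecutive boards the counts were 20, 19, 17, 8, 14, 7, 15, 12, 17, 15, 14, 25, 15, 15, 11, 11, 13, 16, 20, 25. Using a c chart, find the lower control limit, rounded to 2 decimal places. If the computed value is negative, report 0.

c̄ = (20 + 19 + 17 + 8 + 14 + 7 + 15 + 12 + 17 + 15 + 14 + 25 + 15 + 15 + 11 + 11 + 13 + 16 + 20 + 25) / 20 = 309 / 20 = 15.4500
LCL = c̄ − 3√c̄ = 15.4500 − 3 × 3.9306 = 3.6581

3.66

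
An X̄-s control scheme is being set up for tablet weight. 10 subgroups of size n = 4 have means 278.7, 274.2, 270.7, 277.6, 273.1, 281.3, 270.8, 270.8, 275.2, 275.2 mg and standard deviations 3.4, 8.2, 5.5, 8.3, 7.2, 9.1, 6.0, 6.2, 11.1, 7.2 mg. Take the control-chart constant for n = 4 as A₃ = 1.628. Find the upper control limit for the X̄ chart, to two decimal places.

286.51

X̄̄ = (278.7 + 274.2 + 270.7 + 277.6 + 273.1 + 281.3 + 270.8 + 270.8 + 275.2 + 275.2) / 10 = 274.7600
s̄ = (3.4 + 8.2 + 5.5 + 8.3 + 7.2 + 9.1 + 6.0 + 6.2 + 11.1 + 7.2) / 10 = 7.2200
UCL = X̄̄ + A₃·s̄ = 274.7600 + 1.628 × 7.2200 = 286.5142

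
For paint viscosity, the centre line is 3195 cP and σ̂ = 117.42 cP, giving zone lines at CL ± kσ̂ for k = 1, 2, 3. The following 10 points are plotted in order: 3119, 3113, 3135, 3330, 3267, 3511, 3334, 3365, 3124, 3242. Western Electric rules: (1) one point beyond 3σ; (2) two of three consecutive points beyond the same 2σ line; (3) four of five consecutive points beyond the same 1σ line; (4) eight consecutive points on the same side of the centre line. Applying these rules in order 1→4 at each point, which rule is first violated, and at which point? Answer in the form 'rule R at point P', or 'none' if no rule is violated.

Zone of each point (C = within 1σ̂, B = 1σ̂–2σ̂, A = 2σ̂–3σ̂, * = beyond 3σ̂; sign = side of CL): 1:-C, 2:-C, 3:-C, 4:+B, 5:+C, 6:+A, 7:+B, 8:+B, 9:-C, 10:+C
Rule 3 (four of five consecutive points beyond the same 1σ limit) is satisfied at point 8.

rule 3 at point 8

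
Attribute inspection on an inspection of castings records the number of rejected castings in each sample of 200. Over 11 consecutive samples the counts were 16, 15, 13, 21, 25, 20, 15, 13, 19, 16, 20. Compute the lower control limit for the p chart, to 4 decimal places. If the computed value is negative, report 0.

0.0277

p̄ = Σdᵢ / (k·n) = 193 / (11 × 200) = 0.08773
LCL = p̄ − 3·√(p̄(1−p̄)/n) = 0.08773 − 3 × 0.02000 = 0.02772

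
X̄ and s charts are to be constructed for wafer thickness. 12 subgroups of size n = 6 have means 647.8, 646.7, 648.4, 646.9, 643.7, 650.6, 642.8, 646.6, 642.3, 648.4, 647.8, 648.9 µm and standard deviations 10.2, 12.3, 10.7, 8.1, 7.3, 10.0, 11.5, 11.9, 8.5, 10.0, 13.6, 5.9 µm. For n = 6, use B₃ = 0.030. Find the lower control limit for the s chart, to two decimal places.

0.30

s̄ = (10.2 + 12.3 + 10.7 + 8.1 + 7.3 + 10.0 + 11.5 + 11.9 + 8.5 + 10.0 + 13.6 + 5.9) / 12 = 10.0000
LCL_s = B₃·s̄ = 0.030 × 10.0000 = 0.3000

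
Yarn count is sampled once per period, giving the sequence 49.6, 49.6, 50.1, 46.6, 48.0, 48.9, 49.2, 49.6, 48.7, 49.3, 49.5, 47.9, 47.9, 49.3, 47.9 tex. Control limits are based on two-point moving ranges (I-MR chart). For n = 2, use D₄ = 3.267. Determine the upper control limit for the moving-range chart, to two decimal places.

3.06

Moving ranges: 0.0, 0.5, 3.5, 1.4, 0.9, 0.3, 0.4, 0.9, 0.6, 0.2, 1.6, 0.0, 1.4, 1.4; M̄R̄ = 13.1000 / 14 = 0.9357
UCL_MR = D₄·M̄R̄ = 3.267 × 0.9357 = 3.0570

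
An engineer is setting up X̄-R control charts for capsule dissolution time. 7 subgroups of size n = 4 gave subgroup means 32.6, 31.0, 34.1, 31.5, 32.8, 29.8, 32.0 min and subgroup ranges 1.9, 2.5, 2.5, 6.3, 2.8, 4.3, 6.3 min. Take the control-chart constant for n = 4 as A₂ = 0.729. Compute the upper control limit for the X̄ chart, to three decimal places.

34.742

X̄̄ = (32.6 + 31.0 + 34.1 + 31.5 + 32.8 + 29.8 + 32.0) / 7 = 223.8000 / 7 = 31.9714
R̄ = (1.9 + 2.5 + 2.5 + 6.3 + 2.8 + 4.3 + 6.3) / 7 = 26.6000 / 7 = 3.8000
UCL = X̄̄ + A₂·R̄ = 31.9714 + 0.729 × 3.8000 = 34.7416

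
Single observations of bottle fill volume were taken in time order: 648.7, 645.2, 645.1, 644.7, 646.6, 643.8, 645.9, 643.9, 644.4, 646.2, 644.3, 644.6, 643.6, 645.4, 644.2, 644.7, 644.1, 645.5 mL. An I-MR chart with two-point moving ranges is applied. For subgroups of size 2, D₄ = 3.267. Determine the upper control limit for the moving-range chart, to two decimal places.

4.57

Moving ranges: 3.5, 0.1, 0.4, 1.9, 2.8, 2.1, 2.0, 0.5, 1.8, 1.9, 0.3, 1.0, 1.8, 1.2, 0.5, 0.6, 1.4; M̄R̄ = 23.8000 / 17 = 1.4000
UCL_MR = D₄·M̄R̄ = 3.267 × 1.4000 = 4.5738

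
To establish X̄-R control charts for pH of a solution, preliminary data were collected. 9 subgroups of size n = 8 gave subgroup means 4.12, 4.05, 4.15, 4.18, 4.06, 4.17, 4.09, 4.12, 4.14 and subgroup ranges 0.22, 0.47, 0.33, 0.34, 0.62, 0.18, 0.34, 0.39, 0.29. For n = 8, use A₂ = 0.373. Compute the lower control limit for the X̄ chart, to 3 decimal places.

X̄̄ = (4.12 + 4.05 + 4.15 + 4.18 + 4.06 + 4.17 + 4.09 + 4.12 + 4.14) / 9 = 37.0800 / 9 = 4.1200
R̄ = (0.22 + 0.47 + 0.33 + 0.34 + 0.62 + 0.18 + 0.34 + 0.39 + 0.29) / 9 = 3.1800 / 9 = 0.3533
LCL = X̄̄ − A₂·R̄ = 4.1200 − 0.373 × 0.3533 = 3.9882

3.988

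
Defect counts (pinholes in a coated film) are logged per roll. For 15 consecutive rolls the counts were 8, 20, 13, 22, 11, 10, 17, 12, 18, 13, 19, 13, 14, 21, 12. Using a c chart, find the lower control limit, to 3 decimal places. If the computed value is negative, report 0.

3.299

c̄ = (8 + 20 + 13 + 22 + 11 + 10 + 17 + 12 + 18 + 13 + 19 + 13 + 14 + 21 + 12) / 15 = 223 / 15 = 14.8667
LCL = c̄ − 3√c̄ = 14.8667 − 3 × 3.8557 = 3.2995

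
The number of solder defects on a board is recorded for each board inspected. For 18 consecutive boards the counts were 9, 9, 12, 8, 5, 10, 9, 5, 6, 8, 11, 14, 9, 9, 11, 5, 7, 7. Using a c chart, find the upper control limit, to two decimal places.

17.33

c̄ = (9 + 9 + 12 + 8 + 5 + 10 + 9 + 5 + 6 + 8 + 11 + 14 + 9 + 9 + 11 + 5 + 7 + 7) / 18 = 154 / 18 = 8.5556
UCL = c̄ + 3√c̄ = 8.5556 + 3 × √8.5556 = 8.5556 + 3 × 2.9250 = 17.3305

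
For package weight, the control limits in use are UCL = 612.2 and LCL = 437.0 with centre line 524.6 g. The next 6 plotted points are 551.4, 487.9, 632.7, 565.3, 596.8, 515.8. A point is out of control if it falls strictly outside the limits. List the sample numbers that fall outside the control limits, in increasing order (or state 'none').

3

Compare each point to [437.0, 612.2]: sample 3 = 632.7 > UCL.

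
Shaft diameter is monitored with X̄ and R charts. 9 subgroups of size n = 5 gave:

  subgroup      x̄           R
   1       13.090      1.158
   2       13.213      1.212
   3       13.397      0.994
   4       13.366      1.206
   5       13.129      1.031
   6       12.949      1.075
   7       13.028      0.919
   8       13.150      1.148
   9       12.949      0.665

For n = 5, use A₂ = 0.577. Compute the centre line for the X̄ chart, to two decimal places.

13.14

X̄̄ = (13.090 + 13.213 + 13.397 + 13.366 + 13.129 + 12.949 + 13.028 + 13.150 + 12.949) / 9 = 118.2710 / 9 = 13.1412
CL = X̄̄ = 13.1412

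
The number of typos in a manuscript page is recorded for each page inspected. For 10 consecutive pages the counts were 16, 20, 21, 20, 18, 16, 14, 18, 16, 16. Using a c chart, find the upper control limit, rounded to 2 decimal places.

c̄ = (16 + 20 + 21 + 20 + 18 + 16 + 14 + 18 + 16 + 16) / 10 = 175 / 10 = 17.5000
UCL = c̄ + 3√c̄ = 17.5000 + 3 × √17.5000 = 17.5000 + 3 × 4.1833 = 30.0499

30.05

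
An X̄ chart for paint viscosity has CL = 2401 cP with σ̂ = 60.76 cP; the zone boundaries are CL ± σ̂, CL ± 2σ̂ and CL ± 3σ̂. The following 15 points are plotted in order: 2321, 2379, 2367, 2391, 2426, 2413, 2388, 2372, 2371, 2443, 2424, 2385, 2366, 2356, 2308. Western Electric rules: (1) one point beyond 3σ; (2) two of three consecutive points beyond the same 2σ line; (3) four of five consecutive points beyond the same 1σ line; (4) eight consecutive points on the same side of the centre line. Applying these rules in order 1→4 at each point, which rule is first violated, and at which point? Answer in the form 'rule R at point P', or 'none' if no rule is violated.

none

Zone of each point (C = within 1σ̂, B = 1σ̂–2σ̂, A = 2σ̂–3σ̂, * = beyond 3σ̂; sign = side of CL): 1:-B, 2:-C, 3:-C, 4:-C, 5:+C, 6:+C, 7:-C, 8:-C, 9:-C, 10:+C, 11:+C, 12:-C, 13:-C, 14:-C, 15:-B
No rule fires across all 15 points.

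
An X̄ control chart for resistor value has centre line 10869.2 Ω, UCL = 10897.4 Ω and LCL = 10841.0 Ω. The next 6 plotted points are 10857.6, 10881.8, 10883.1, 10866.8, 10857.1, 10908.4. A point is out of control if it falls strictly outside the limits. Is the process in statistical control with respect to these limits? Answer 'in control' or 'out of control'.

Compare each point to [10841.0, 10897.4]: sample 6 = 10908.4 > UCL.

out of control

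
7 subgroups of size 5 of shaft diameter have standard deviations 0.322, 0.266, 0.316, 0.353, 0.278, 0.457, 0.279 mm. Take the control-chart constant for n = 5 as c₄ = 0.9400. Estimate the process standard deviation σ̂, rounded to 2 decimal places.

s̄ = (0.322 + 0.266 + 0.316 + 0.353 + 0.278 + 0.457 + 0.279) / 7 = 0.3244
σ̂ = s̄ / c₄ = 0.3244 / 0.9400 = 0.3451

0.35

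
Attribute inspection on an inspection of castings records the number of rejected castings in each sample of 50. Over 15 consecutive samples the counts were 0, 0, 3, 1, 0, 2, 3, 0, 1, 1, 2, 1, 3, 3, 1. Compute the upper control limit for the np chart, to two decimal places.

4.90

p̄ = Σdᵢ / (k·n) = 21 / (15 × 50) = 0.02800
UCL = np̄ + 3·√(np̄(1−p̄)) = 1.4000 + 3 × √(1.4000×0.97200) = 1.4000 + 3 × 1.1665 = 4.8996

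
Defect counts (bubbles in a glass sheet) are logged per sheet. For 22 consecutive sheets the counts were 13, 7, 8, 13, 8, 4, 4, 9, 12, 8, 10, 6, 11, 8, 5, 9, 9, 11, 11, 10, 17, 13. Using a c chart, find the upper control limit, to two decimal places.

c̄ = (13 + 7 + 8 + 13 + 8 + 4 + 4 + 9 + 12 + 8 + 10 + 6 + 11 + 8 + 5 + 9 + 9 + 11 + 11 + 10 + 17 + 13) / 22 = 206 / 22 = 9.3636
UCL = c̄ + 3√c̄ = 9.3636 + 3 × √9.3636 = 9.3636 + 3 × 3.0600 = 18.5437

18.54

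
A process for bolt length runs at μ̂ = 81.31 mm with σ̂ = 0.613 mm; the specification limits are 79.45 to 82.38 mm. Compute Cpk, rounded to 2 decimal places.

Cpu = (USL − μ̂) / (3σ̂) = (82.38 − 81.31) / (3 × 0.613) = 0.5818; Cpl = (μ̂ − LSL) / (3σ̂) = (81.31 − 79.45) / (3 × 0.613) = 1.0114; Cpk = min(Cpu, Cpl) = 0.5818

0.58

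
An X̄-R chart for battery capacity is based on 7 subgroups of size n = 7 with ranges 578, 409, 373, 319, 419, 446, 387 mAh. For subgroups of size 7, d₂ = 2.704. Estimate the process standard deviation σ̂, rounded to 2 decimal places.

R̄ = (578 + 409 + 373 + 319 + 419 + 446 + 387) / 7 = 418.7143
σ̂ = R̄ / d₂ = 418.7143 / 2.704 = 154.8500

154.85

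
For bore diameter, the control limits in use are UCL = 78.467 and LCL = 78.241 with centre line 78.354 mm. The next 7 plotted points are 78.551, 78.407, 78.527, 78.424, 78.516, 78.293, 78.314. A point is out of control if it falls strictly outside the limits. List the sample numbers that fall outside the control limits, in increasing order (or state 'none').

Compare each point to [78.241, 78.467]: sample 1 = 78.551 > UCL; sample 3 = 78.527 > UCL; sample 5 = 78.516 > UCL.

1, 3, 5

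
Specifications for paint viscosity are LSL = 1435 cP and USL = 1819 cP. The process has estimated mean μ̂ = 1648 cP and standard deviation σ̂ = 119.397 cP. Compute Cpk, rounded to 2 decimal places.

Cpu = (USL − μ̂) / (3σ̂) = (1819 − 1648) / (3 × 119.397) = 0.4774; Cpl = (μ̂ − LSL) / (3σ̂) = (1648 − 1435) / (3 × 119.397) = 0.5947; Cpk = min(Cpu, Cpl) = 0.4774

0.48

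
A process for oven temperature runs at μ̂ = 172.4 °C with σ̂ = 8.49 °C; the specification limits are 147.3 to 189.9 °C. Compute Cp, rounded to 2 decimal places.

Cp = (USL − LSL) / (6σ̂) = (189.9 − 147.3) / (6 × 8.49) = 42.6000 / 50.9400 = 0.8363

0.84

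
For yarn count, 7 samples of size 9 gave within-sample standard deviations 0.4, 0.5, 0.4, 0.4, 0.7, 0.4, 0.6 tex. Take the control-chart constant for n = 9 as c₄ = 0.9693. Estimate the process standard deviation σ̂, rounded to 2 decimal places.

s̄ = (0.4 + 0.5 + 0.4 + 0.4 + 0.7 + 0.4 + 0.6) / 7 = 0.4857
σ̂ = s̄ / c₄ = 0.4857 / 0.9693 = 0.5011

0.50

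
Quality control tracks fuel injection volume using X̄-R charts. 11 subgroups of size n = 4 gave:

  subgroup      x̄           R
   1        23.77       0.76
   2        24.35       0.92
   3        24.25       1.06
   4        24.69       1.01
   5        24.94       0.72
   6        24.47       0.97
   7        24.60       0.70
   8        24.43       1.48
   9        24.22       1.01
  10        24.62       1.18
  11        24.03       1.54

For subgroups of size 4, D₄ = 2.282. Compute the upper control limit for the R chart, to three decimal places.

2.355

R̄ = (0.76 + 0.92 + 1.06 + 1.01 + 0.72 + 0.97 + 0.70 + 1.48 + 1.01 + 1.18 + 1.54) / 11 = 11.3500 / 11 = 1.0318
UCL_R = D₄·R̄ = 2.282 × 1.0318 = 2.3546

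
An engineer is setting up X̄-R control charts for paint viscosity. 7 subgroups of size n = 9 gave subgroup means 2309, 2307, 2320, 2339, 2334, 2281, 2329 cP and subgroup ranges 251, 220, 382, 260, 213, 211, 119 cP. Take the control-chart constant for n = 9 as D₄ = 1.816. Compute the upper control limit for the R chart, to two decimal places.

R̄ = (251 + 220 + 382 + 260 + 213 + 211 + 119) / 7 = 1656.0000 / 7 = 236.5714
UCL_R = D₄·R̄ = 1.816 × 236.5714 = 429.6137

429.61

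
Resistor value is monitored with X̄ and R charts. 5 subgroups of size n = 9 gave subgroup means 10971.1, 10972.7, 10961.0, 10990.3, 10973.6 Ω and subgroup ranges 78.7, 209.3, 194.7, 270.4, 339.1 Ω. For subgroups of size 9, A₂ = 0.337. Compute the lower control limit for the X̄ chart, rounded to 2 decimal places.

X̄̄ = (10971.1 + 10972.7 + 10961.0 + 10990.3 + 10973.6) / 5 = 54868.7000 / 5 = 10973.7400
R̄ = (78.7 + 209.3 + 194.7 + 270.4 + 339.1) / 5 = 1092.2000 / 5 = 218.4400
LCL = X̄̄ − A₂·R̄ = 10973.7400 − 0.337 × 218.4400 = 10900.1257

10900.13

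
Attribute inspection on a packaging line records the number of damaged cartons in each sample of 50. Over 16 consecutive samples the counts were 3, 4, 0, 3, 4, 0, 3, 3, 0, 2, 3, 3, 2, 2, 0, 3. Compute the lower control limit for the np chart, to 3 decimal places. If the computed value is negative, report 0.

p̄ = Σdᵢ / (k·n) = 35 / (16 × 50) = 0.04375
LCL = np̄ − 3·√(np̄(1−p̄)) = 2.1875 − 3 × 1.4463 = -2.1514 → 0 (negative, so LCL = 0)

0.000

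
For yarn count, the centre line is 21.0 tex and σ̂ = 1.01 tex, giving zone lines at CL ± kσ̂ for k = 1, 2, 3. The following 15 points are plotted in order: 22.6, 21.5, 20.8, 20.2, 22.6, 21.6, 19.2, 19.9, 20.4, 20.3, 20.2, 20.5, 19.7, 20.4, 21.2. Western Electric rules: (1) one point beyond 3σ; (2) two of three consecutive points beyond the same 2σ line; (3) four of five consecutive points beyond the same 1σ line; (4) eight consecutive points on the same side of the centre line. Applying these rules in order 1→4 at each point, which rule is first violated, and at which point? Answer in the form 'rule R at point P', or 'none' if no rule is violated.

Zone of each point (C = within 1σ̂, B = 1σ̂–2σ̂, A = 2σ̂–3σ̂, * = beyond 3σ̂; sign = side of CL): 1:+B, 2:+C, 3:-C, 4:-C, 5:+B, 6:+C, 7:-B, 8:-B, 9:-C, 10:-C, 11:-C, 12:-C, 13:-B, 14:-C, 15:+C
Rule 4 (eight consecutive points on the same side of the centre line) is satisfied at point 14.

rule 4 at point 14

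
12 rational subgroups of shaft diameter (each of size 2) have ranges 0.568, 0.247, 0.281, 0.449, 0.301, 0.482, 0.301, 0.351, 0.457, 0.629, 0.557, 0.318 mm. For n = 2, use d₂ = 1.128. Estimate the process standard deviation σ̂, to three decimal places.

0.365

R̄ = (0.568 + 0.247 + 0.281 + 0.449 + 0.301 + 0.482 + 0.301 + 0.351 + 0.457 + 0.629 + 0.557 + 0.318) / 12 = 0.4118
σ̂ = R̄ / d₂ = 0.4118 / 1.128 = 0.3650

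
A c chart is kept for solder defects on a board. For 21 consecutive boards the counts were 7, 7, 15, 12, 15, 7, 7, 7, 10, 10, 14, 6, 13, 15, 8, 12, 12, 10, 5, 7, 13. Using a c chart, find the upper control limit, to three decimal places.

19.627

c̄ = (7 + 7 + 15 + 12 + 15 + 7 + 7 + 7 + 10 + 10 + 14 + 6 + 13 + 15 + 8 + 12 + 12 + 10 + 5 + 7 + 13) / 21 = 212 / 21 = 10.0952
UCL = c̄ + 3√c̄ = 10.0952 + 3 × √10.0952 = 10.0952 + 3 × 3.1773 = 19.6271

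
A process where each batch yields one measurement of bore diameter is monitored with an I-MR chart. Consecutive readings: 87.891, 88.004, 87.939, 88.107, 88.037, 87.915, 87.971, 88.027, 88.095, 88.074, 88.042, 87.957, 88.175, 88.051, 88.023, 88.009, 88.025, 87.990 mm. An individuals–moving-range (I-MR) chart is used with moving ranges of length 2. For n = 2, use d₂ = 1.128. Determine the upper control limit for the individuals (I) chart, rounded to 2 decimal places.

88.22

X̄ = (87.891 + 88.004 + 87.939 + 88.107 + 88.037 + 87.915 + 87.971 + 88.027 + 88.095 + 88.074 + 88.042 + 87.957 + 88.175 + 88.051 + 88.023 + 88.009 + 88.025 + 87.990) / 18 = 88.0184
Moving ranges: 0.113, 0.065, 0.168, 0.070, 0.122, 0.056, 0.056, 0.068, 0.021, 0.032, 0.085, 0.218, 0.124, 0.028, 0.014, 0.016, 0.035; M̄R̄ = 1.2910 / 17 = 0.0759
UCL = X̄ + 3·M̄R̄/d₂ = 88.0184 + 3 × 0.0759 / 1.128 = 88.2204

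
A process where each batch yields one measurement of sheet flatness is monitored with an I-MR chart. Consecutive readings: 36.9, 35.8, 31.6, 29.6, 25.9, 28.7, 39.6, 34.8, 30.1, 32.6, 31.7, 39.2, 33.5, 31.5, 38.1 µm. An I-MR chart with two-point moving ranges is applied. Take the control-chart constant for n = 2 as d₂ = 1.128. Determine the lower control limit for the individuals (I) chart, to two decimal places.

22.02

X̄ = (36.9 + 35.8 + 31.6 + 29.6 + 25.9 + 28.7 + 39.6 + 34.8 + 30.1 + 32.6 + 31.7 + 39.2 + 33.5 + 31.5 + 38.1) / 15 = 33.3067
Moving ranges: 1.1, 4.2, 2.0, 3.7, 2.8, 10.9, 4.8, 4.7, 2.5, 0.9, 7.5, 5.7, 2.0, 6.6; M̄R̄ = 59.4000 / 14 = 4.2429
LCL = X̄ − 3·M̄R̄/d₂ = 33.3067 − 3 × 4.2429 / 1.128 = 22.0225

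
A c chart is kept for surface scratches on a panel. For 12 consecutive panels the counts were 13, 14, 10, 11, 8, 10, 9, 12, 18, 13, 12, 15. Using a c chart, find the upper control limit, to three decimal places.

22.512

c̄ = (13 + 14 + 10 + 11 + 8 + 10 + 9 + 12 + 18 + 13 + 12 + 15) / 12 = 145 / 12 = 12.0833
UCL = c̄ + 3√c̄ = 12.0833 + 3 × √12.0833 = 12.0833 + 3 × 3.4761 = 22.5117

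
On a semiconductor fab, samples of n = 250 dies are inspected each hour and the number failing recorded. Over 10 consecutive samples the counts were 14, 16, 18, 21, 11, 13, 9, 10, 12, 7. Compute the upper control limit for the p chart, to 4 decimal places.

0.0947

p̄ = Σdᵢ / (k·n) = 131 / (10 × 250) = 0.05240
UCL = p̄ + 3·√(p̄(1−p̄)/n) = 0.05240 + 3 × √(0.05240×0.94760/250) = 0.05240 + 3 × 0.01409 = 0.09468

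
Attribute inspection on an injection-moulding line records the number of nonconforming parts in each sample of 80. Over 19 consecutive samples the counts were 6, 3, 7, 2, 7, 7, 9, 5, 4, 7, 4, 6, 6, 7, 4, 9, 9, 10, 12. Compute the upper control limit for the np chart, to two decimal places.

13.87

p̄ = Σdᵢ / (k·n) = 124 / (19 × 80) = 0.08158
UCL = np̄ + 3·√(np̄(1−p̄)) = 6.5263 + 3 × √(6.5263×0.91842) = 6.5263 + 3 × 2.4482 = 13.8711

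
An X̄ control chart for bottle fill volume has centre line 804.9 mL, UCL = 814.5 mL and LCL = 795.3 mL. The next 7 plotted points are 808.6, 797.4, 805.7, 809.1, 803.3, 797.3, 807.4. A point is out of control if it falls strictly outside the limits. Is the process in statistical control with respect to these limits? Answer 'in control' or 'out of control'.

All 7 points lie within [795.3, 814.5].

in control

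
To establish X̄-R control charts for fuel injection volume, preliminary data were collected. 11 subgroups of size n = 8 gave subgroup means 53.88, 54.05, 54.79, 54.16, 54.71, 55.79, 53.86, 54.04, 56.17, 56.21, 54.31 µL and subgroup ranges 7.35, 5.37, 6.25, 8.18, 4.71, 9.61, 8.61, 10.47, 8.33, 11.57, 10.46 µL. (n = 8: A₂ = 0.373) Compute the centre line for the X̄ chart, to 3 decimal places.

X̄̄ = (53.88 + 54.05 + 54.79 + 54.16 + 54.71 + 55.79 + 53.86 + 54.04 + 56.17 + 56.21 + 54.31) / 11 = 601.9700 / 11 = 54.7245
CL = X̄̄ = 54.7245

54.725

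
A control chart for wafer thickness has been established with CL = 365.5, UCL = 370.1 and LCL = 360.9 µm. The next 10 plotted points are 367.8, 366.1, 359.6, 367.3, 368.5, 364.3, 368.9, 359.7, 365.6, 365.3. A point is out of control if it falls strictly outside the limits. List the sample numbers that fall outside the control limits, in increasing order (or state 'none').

3, 8

Compare each point to [360.9, 370.1]: sample 3 = 359.6 < LCL; sample 8 = 359.7 < LCL.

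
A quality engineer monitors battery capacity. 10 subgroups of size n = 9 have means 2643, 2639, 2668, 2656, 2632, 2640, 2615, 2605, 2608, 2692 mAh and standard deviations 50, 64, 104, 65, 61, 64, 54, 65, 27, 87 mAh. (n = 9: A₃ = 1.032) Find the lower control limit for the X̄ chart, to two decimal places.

X̄̄ = (2643 + 2639 + 2668 + 2656 + 2632 + 2640 + 2615 + 2605 + 2608 + 2692) / 10 = 2639.8000
s̄ = (50 + 64 + 104 + 65 + 61 + 64 + 54 + 65 + 27 + 87) / 10 = 64.1000
LCL = X̄̄ − A₃·s̄ = 2639.8000 − 1.032 × 64.1000 = 2573.6488

2573.65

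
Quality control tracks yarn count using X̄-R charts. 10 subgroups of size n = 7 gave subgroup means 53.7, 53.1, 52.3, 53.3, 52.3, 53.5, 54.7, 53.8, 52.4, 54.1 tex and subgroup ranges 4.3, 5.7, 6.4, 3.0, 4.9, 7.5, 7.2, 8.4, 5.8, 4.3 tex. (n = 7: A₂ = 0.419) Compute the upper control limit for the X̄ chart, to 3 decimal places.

55.729

X̄̄ = (53.7 + 53.1 + 52.3 + 53.3 + 52.3 + 53.5 + 54.7 + 53.8 + 52.4 + 54.1) / 10 = 533.2000 / 10 = 53.3200
R̄ = (4.3 + 5.7 + 6.4 + 3.0 + 4.9 + 7.5 + 7.2 + 8.4 + 5.8 + 4.3) / 10 = 57.5000 / 10 = 5.7500
UCL = X̄̄ + A₂·R̄ = 53.3200 + 0.419 × 5.7500 = 55.7293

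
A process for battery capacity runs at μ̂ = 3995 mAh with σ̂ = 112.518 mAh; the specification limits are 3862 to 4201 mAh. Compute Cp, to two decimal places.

0.50

Cp = (USL − LSL) / (6σ̂) = (4201 − 3862) / (6 × 112.518) = 339.0000 / 675.1080 = 0.5021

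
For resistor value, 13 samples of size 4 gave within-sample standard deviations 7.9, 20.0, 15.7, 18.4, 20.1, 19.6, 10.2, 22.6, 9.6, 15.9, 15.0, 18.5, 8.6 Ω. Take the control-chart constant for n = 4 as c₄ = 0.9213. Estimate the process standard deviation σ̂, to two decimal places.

16.87

s̄ = (7.9 + 20.0 + 15.7 + 18.4 + 20.1 + 19.6 + 10.2 + 22.6 + 9.6 + 15.9 + 15.0 + 18.5 + 8.6) / 13 = 15.5462
σ̂ = s̄ / c₄ = 15.5462 / 0.9213 = 16.8741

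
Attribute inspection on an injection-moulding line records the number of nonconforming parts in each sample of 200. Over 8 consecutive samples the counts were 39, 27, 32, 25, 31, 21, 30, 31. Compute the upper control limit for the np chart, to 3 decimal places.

p̄ = Σdᵢ / (k·n) = 236 / (8 × 200) = 0.14750
UCL = np̄ + 3·√(np̄(1−p̄)) = 29.5000 + 3 × √(29.5000×0.85250) = 29.5000 + 3 × 5.0149 = 44.5446

44.545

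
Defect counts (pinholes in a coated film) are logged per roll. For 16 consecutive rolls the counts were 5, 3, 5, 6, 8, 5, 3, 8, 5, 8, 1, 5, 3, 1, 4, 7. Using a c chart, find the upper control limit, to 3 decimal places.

c̄ = (5 + 3 + 5 + 6 + 8 + 5 + 3 + 8 + 5 + 8 + 1 + 5 + 3 + 1 + 4 + 7) / 16 = 77 / 16 = 4.8125
UCL = c̄ + 3√c̄ = 4.8125 + 3 × √4.8125 = 4.8125 + 3 × 2.1937 = 11.3937

11.394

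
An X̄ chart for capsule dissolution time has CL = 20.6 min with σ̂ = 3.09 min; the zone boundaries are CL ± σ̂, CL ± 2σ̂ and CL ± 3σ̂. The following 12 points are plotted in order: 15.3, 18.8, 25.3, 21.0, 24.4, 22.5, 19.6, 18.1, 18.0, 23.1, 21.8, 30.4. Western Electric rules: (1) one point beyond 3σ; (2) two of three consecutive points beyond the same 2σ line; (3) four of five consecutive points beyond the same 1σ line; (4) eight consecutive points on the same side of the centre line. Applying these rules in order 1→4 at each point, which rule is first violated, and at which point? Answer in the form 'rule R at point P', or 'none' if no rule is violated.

rule 1 at point 12

Zone of each point (C = within 1σ̂, B = 1σ̂–2σ̂, A = 2σ̂–3σ̂, * = beyond 3σ̂; sign = side of CL): 1:-B, 2:-C, 3:+B, 4:+C, 5:+B, 6:+C, 7:-C, 8:-C, 9:-C, 10:+C, 11:+C, 12:+*
Rule 1 (one point beyond the 3σ limits) is satisfied at point 12.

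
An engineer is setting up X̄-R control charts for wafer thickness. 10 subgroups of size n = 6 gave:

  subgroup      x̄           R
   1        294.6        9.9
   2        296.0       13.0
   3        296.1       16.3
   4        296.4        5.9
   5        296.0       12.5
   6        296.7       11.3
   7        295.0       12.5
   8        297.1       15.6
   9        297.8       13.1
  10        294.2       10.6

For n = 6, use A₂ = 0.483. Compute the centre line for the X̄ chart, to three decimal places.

X̄̄ = (294.6 + 296.0 + 296.1 + 296.4 + 296.0 + 296.7 + 295.0 + 297.1 + 297.8 + 294.2) / 10 = 2959.9000 / 10 = 295.9900
CL = X̄̄ = 295.9900

295.990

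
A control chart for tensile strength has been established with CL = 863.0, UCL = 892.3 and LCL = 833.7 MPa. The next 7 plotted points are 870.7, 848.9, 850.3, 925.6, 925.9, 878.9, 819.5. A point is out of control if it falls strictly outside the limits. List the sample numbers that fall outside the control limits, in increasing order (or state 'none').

Compare each point to [833.7, 892.3]: sample 4 = 925.6 > UCL; sample 5 = 925.9 > UCL; sample 7 = 819.5 < LCL.

4, 5, 7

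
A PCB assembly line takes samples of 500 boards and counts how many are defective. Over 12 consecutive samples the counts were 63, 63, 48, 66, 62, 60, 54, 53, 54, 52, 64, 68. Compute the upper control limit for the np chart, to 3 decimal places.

80.545

p̄ = Σdᵢ / (k·n) = 707 / (12 × 500) = 0.11783
UCL = np̄ + 3·√(np̄(1−p̄)) = 58.9167 + 3 × √(58.9167×0.88217) = 58.9167 + 3 × 7.2093 = 80.5446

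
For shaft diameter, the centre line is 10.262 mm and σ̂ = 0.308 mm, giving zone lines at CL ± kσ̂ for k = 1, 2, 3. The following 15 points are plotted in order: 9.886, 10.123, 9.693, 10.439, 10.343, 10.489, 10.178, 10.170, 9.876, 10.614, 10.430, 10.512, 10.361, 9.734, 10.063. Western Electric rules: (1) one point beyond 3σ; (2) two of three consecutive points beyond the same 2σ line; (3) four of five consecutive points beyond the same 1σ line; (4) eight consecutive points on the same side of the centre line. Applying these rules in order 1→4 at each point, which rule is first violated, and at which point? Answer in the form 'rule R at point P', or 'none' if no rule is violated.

none

Zone of each point (C = within 1σ̂, B = 1σ̂–2σ̂, A = 2σ̂–3σ̂, * = beyond 3σ̂; sign = side of CL): 1:-B, 2:-C, 3:-B, 4:+C, 5:+C, 6:+C, 7:-C, 8:-C, 9:-B, 10:+B, 11:+C, 12:+C, 13:+C, 14:-B, 15:-C
No rule fires across all 15 points.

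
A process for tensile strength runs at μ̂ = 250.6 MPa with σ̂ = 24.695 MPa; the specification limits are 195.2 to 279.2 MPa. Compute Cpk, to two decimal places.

Cpu = (USL − μ̂) / (3σ̂) = (279.2 − 250.6) / (3 × 24.695) = 0.3860; Cpl = (μ̂ − LSL) / (3σ̂) = (250.6 − 195.2) / (3 × 24.695) = 0.7478; Cpk = min(Cpu, Cpl) = 0.3860

0.39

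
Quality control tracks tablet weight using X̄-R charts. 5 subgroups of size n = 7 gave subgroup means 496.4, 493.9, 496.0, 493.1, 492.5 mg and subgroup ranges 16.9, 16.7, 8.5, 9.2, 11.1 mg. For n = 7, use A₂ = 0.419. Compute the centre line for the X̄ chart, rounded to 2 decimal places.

494.38

X̄̄ = (496.4 + 493.9 + 496.0 + 493.1 + 492.5) / 5 = 2471.9000 / 5 = 494.3800
CL = X̄̄ = 494.3800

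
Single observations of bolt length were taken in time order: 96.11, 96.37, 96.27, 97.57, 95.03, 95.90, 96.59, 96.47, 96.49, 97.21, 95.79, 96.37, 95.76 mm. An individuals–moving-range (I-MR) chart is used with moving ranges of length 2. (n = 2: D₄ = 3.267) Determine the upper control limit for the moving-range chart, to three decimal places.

2.513

Moving ranges: 0.26, 0.10, 1.30, 2.54, 0.87, 0.69, 0.12, 0.02, 0.72, 1.42, 0.58, 0.61; M̄R̄ = 9.2300 / 12 = 0.7692
UCL_MR = D₄·M̄R̄ = 3.267 × 0.7692 = 2.5129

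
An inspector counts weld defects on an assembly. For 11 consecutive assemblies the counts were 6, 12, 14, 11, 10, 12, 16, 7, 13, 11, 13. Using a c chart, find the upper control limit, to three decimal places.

c̄ = (6 + 12 + 14 + 11 + 10 + 12 + 16 + 7 + 13 + 11 + 13) / 11 = 125 / 11 = 11.3636
UCL = c̄ + 3√c̄ = 11.3636 + 3 × √11.3636 = 11.3636 + 3 × 3.3710 = 21.4766

21.477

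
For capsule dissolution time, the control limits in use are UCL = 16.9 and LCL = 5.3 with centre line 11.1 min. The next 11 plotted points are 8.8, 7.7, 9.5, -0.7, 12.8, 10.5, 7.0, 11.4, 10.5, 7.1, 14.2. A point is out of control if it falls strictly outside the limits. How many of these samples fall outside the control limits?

1

Compare each point to [5.3, 16.9]: sample 4 = -0.7 < LCL.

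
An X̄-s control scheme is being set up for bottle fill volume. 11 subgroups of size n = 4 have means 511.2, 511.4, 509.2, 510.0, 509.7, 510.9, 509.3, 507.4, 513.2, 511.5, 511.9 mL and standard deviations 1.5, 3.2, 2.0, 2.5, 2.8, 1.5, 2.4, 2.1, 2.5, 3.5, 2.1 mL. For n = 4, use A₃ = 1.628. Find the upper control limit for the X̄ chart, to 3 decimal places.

514.381

X̄̄ = (511.2 + 511.4 + 509.2 + 510.0 + 509.7 + 510.9 + 509.3 + 507.4 + 513.2 + 511.5 + 511.9) / 11 = 510.5182
s̄ = (1.5 + 3.2 + 2.0 + 2.5 + 2.8 + 1.5 + 2.4 + 2.1 + 2.5 + 3.5 + 2.1) / 11 = 2.3727
UCL = X̄̄ + A₃·s̄ = 510.5182 + 1.628 × 2.3727 = 514.3810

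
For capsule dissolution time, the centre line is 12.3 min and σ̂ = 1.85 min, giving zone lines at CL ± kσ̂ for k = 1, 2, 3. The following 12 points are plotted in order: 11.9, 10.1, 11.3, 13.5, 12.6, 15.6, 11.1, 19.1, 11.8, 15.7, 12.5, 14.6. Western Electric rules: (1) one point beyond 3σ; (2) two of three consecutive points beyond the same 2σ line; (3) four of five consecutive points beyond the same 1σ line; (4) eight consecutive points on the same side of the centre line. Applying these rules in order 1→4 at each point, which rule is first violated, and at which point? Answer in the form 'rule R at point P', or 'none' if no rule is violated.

rule 1 at point 8

Zone of each point (C = within 1σ̂, B = 1σ̂–2σ̂, A = 2σ̂–3σ̂, * = beyond 3σ̂; sign = side of CL): 1:-C, 2:-B, 3:-C, 4:+C, 5:+C, 6:+B, 7:-C, 8:+*, 9:-C, 10:+B, 11:+C, 12:+B
Rule 1 (one point beyond the 3σ limits) is satisfied at point 8.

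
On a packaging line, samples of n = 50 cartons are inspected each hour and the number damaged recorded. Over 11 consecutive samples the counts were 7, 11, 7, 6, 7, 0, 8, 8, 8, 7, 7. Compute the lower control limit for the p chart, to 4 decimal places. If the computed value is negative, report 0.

0.0000

p̄ = Σdᵢ / (k·n) = 76 / (11 × 50) = 0.13818
LCL = p̄ − 3·√(p̄(1−p̄)/n) = 0.13818 − 3 × 0.04880 = -0.00823 → 0 (negative, so LCL = 0)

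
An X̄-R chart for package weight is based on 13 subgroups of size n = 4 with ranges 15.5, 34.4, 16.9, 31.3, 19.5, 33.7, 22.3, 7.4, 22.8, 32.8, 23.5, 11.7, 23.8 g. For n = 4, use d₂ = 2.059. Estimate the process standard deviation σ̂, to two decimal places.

11.04

R̄ = (15.5 + 34.4 + 16.9 + 31.3 + 19.5 + 33.7 + 22.3 + 7.4 + 22.8 + 32.8 + 23.5 + 11.7 + 23.8) / 13 = 22.7385
σ̂ = R̄ / d₂ = 22.7385 / 2.059 = 11.0434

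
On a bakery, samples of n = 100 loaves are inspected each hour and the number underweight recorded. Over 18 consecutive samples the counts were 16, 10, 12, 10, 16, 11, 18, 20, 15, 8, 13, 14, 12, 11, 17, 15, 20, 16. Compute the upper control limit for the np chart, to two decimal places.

24.56

p̄ = Σdᵢ / (k·n) = 254 / (18 × 100) = 0.14111
UCL = np̄ + 3·√(np̄(1−p̄)) = 14.1111 + 3 × √(14.1111×0.85889) = 14.1111 + 3 × 3.4814 = 24.5552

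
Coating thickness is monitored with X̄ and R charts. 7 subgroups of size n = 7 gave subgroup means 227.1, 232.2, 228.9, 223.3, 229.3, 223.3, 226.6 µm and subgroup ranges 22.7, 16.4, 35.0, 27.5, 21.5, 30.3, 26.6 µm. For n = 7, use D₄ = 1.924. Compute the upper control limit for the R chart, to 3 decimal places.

49.474

R̄ = (22.7 + 16.4 + 35.0 + 27.5 + 21.5 + 30.3 + 26.6) / 7 = 180.0000 / 7 = 25.7143
UCL_R = D₄·R̄ = 1.924 × 25.7143 = 49.4743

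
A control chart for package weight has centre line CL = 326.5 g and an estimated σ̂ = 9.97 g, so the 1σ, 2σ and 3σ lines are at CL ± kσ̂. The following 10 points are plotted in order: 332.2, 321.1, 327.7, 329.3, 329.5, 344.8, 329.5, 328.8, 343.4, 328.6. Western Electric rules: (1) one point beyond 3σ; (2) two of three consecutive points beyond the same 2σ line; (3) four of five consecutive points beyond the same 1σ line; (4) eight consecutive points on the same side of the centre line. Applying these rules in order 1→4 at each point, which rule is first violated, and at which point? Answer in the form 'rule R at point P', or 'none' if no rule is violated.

Zone of each point (C = within 1σ̂, B = 1σ̂–2σ̂, A = 2σ̂–3σ̂, * = beyond 3σ̂; sign = side of CL): 1:+C, 2:-C, 3:+C, 4:+C, 5:+C, 6:+B, 7:+C, 8:+C, 9:+B, 10:+C
Rule 4 (eight consecutive points on the same side of the centre line) is satisfied at point 10.

rule 4 at point 10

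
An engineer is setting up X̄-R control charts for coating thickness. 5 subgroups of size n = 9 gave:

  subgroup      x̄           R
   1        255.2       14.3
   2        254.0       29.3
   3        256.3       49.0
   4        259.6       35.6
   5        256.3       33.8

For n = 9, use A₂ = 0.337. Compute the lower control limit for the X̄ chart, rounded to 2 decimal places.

X̄̄ = (255.2 + 254.0 + 256.3 + 259.6 + 256.3) / 5 = 1281.4000 / 5 = 256.2800
R̄ = (14.3 + 29.3 + 49.0 + 35.6 + 33.8) / 5 = 162.0000 / 5 = 32.4000
LCL = X̄̄ − A₂·R̄ = 256.2800 − 0.337 × 32.4000 = 245.3612

245.36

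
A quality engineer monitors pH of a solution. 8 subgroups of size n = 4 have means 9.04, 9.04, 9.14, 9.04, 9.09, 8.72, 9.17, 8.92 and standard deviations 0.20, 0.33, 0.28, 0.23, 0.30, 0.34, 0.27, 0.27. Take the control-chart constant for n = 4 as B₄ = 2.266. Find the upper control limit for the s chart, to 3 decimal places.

0.629

s̄ = (0.20 + 0.33 + 0.28 + 0.23 + 0.30 + 0.34 + 0.27 + 0.27) / 8 = 0.2775
UCL_s = B₄·s̄ = 2.266 × 0.2775 = 0.6288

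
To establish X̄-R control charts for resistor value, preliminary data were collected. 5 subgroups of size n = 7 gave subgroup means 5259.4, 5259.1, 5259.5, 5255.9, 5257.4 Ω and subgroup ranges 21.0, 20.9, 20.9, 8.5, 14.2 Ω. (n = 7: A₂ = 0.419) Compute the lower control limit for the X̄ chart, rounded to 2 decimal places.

X̄̄ = (5259.4 + 5259.1 + 5259.5 + 5255.9 + 5257.4) / 5 = 26291.3000 / 5 = 5258.2600
R̄ = (21.0 + 20.9 + 20.9 + 8.5 + 14.2) / 5 = 85.5000 / 5 = 17.1000
LCL = X̄̄ − A₂·R̄ = 5258.2600 − 0.419 × 17.1000 = 5251.0951

5251.10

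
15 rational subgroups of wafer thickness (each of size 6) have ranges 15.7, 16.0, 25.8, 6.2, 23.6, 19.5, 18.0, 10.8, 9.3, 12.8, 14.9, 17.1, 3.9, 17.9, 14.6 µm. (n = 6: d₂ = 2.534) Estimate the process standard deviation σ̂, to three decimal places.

R̄ = (15.7 + 16.0 + 25.8 + 6.2 + 23.6 + 19.5 + 18.0 + 10.8 + 9.3 + 12.8 + 14.9 + 17.1 + 3.9 + 17.9 + 14.6) / 15 = 15.0733
σ̂ = R̄ / d₂ = 15.0733 / 2.534 = 5.9484

5.948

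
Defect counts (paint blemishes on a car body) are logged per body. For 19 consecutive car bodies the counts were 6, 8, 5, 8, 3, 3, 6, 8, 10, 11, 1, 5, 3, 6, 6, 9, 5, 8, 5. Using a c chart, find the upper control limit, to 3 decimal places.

c̄ = (6 + 8 + 5 + 8 + 3 + 3 + 6 + 8 + 10 + 11 + 1 + 5 + 3 + 6 + 6 + 9 + 5 + 8 + 5) / 19 = 116 / 19 = 6.1053
UCL = c̄ + 3√c̄ = 6.1053 + 3 × √6.1053 = 6.1053 + 3 × 2.4709 = 13.5179

13.518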